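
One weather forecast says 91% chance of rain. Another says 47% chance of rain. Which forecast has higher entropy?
47% forecast

Treat each forecast as a Bernoulli distribution. Binary entropy is maximized at p=0.5 and falls off symmetrically toward 0 or 1. The 47% forecast is closer to 50%, so it is more uncertain. H(91%) ≈ 0.436 bits, H(47%) ≈ 0.997 bits.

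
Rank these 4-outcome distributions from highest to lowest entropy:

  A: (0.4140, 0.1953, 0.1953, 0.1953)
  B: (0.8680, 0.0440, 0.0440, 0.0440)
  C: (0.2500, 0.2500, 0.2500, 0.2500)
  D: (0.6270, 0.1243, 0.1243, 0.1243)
C > A > D > B

Key insight: Entropy is maximized by uniform distributions and minimized by concentrated distributions.

Entropies:
  H(A) = 1.9073 bits
  H(B) = 0.7721 bits
  H(C) = 2.0000 bits
  H(D) = 1.5441 bits

Ranking: C > A > D > B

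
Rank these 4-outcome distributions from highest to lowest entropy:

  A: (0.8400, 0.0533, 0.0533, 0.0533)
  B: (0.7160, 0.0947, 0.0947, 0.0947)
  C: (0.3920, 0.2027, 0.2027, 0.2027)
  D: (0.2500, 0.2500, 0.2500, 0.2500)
D > C > B > A

Key insight: Entropy is maximized by uniform distributions and minimized by concentrated distributions.

Entropies:
  H(A) = 0.8879 bits
  H(B) = 1.3110 bits
  H(C) = 1.9297 bits
  H(D) = 2.0000 bits

Ranking: D > C > B > A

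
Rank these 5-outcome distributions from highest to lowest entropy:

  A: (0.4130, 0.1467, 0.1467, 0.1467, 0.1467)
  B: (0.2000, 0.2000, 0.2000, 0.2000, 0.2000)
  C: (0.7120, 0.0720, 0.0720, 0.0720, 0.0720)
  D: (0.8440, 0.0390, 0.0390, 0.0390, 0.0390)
B > A > C > D

Key insight: Entropy is maximized by uniform distributions and minimized by concentrated distributions.

Entropies:
  H(A) = 2.1520 bits
  H(B) = 2.3219 bits
  H(C) = 1.4421 bits
  H(D) = 0.9367 bits

Ranking: B > A > C > D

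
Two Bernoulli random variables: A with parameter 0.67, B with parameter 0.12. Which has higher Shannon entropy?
A

For binary distributions, entropy is maximized at p=0.5 and decreases as p moves toward 0 or 1.

H(A) = H(0.67) = 0.9149 bits
H(B) = H(0.12) = 0.5294 bits

Distribution A (p=0.67) is closer to uniform (p=0.5), so it has higher entropy.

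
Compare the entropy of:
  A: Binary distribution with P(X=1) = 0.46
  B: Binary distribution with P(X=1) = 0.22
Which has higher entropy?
A

For binary distributions, entropy is maximized at p=0.5 and decreases as p moves toward 0 or 1.

H(A) = H(0.46) = 0.9954 bits
H(B) = H(0.22) = 0.7602 bits

Distribution A (p=0.46) is closer to uniform (p=0.5), so it has higher entropy.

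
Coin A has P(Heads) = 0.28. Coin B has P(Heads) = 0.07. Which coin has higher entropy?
A

For binary distributions, entropy is maximized at p=0.5 and decreases as p moves toward 0 or 1.

H(A) = H(0.28) = 0.8555 bits
H(B) = H(0.07) = 0.3659 bits

Distribution A (p=0.28) is closer to uniform (p=0.5), so it has higher entropy.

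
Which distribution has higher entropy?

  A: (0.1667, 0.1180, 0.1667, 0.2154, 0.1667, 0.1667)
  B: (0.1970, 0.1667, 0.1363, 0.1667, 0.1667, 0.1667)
B

Both distributions are close to uniform, making this a harder comparison.

H(A) = 2.5641 bits
H(B) = 2.5770 bits

The distribution closer to uniform has higher entropy.
Answer: B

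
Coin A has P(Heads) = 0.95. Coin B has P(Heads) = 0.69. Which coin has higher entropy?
B

For binary distributions, entropy is maximized at p=0.5 and decreases as p moves toward 0 or 1.

H(A) = H(0.95) = 0.2864 bits
H(B) = H(0.69) = 0.8932 bits

Distribution B (p=0.69) is closer to uniform (p=0.5), so it has higher entropy.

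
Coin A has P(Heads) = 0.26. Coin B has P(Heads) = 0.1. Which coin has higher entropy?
A

For binary distributions, entropy is maximized at p=0.5 and decreases as p moves toward 0 or 1.

H(A) = H(0.26) = 0.8267 bits
H(B) = H(0.1) = 0.4690 bits

Distribution A (p=0.26) is closer to uniform (p=0.5), so it has higher entropy.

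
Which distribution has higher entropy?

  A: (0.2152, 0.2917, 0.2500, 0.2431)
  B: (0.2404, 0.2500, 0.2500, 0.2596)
B

Both distributions are close to uniform, making this a harder comparison.

H(A) = 1.9914 bits
H(B) = 1.9995 bits

The distribution closer to uniform has higher entropy.
Answer: B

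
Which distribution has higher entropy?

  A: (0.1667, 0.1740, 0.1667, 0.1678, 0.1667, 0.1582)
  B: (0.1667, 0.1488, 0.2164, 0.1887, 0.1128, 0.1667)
A

Both distributions are close to uniform, making this a harder comparison.

H(A) = 2.5844 bits
H(B) = 2.5576 bits

The distribution closer to uniform has higher entropy.
Answer: A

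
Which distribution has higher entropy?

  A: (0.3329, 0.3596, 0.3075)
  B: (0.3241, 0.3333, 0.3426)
B

Both distributions are close to uniform, making this a harder comparison.

H(A) = 1.5820 bits
H(B) = 1.5846 bits

The distribution closer to uniform has higher entropy.
Answer: B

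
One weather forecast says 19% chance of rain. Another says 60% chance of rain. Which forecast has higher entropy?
60% forecast

Treat each forecast as a Bernoulli distribution. Binary entropy is maximized at p=0.5 and falls off symmetrically toward 0 or 1. The 60% forecast is closer to 50%, so it is more uncertain. H(19%) ≈ 0.701 bits, H(60%) ≈ 0.971 bits.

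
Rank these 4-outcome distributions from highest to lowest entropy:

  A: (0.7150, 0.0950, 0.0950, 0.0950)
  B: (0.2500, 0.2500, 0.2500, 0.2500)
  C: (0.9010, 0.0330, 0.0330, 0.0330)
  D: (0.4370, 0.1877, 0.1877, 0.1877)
B > D > A > C

Key insight: Entropy is maximized by uniform distributions and minimized by concentrated distributions.

Entropies:
  H(A) = 1.3139 bits
  H(B) = 2.0000 bits
  H(C) = 0.6227 bits
  H(D) = 1.8809 bits

Ranking: B > D > A > C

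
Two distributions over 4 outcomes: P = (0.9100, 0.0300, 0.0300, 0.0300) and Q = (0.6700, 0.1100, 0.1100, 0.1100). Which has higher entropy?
Q

P is highly concentrated on one outcome (91%), making it nearly deterministic. Q spreads its mass more evenly (max 67%). The more spread-out distribution has higher entropy: H(P) ≈ 0.579 bits, H(Q) ≈ 1.438 bits.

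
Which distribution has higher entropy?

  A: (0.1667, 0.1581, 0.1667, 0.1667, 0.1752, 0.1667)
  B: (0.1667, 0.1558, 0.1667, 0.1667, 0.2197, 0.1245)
A

Both distributions are close to uniform, making this a harder comparison.

H(A) = 2.5843 bits
H(B) = 2.5649 bits

The distribution closer to uniform has higher entropy.
Answer: A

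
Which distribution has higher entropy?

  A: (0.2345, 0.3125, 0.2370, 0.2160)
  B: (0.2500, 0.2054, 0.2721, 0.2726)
B

Both distributions are close to uniform, making this a harder comparison.

H(A) = 1.9849 bits
H(B) = 1.9911 bits

The distribution closer to uniform has higher entropy.
Answer: B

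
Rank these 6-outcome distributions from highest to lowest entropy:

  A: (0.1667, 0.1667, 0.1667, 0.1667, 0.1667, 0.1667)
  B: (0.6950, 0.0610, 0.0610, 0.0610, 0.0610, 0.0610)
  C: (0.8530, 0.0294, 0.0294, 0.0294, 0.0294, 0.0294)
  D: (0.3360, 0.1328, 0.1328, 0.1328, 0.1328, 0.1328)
A > D > B > C

Key insight: Entropy is maximized by uniform distributions and minimized by concentrated distributions.

Entropies:
  H(A) = 2.5850 bits
  H(B) = 1.5955 bits
  H(C) = 0.9436 bits
  H(D) = 2.4627 bits

Ranking: A > D > B > C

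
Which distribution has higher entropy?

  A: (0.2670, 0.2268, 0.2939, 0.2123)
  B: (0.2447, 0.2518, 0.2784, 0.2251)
B

Both distributions are close to uniform, making this a harder comparison.

H(A) = 1.9880 bits
H(B) = 1.9958 bits

The distribution closer to uniform has higher entropy.
Answer: B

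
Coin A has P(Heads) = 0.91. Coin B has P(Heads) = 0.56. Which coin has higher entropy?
B

For binary distributions, entropy is maximized at p=0.5 and decreases as p moves toward 0 or 1.

H(A) = H(0.91) = 0.4365 bits
H(B) = H(0.56) = 0.9896 bits

Distribution B (p=0.56) is closer to uniform (p=0.5), so it has higher entropy.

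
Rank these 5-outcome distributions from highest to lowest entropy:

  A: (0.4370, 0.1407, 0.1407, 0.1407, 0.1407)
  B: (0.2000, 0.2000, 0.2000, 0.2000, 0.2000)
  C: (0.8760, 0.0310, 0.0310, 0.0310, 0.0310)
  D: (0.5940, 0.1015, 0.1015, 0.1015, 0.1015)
B > A > D > C

Key insight: Entropy is maximized by uniform distributions and minimized by concentrated distributions.

Entropies:
  H(A) = 2.1145 bits
  H(B) = 2.3219 bits
  H(C) = 0.7888 bits
  H(D) = 1.7864 bits

Ranking: B > A > D > C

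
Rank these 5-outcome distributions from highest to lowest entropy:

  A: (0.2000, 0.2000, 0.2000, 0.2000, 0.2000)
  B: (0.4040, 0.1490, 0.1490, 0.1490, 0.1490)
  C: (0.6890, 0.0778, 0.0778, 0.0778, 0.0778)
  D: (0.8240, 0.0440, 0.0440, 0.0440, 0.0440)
A > B > C > D

Key insight: Entropy is maximized by uniform distributions and minimized by concentrated distributions.

Entropies:
  H(A) = 2.3219 bits
  H(B) = 2.1652 bits
  H(C) = 1.5163 bits
  H(D) = 1.0232 bits

Ranking: A > B > C > D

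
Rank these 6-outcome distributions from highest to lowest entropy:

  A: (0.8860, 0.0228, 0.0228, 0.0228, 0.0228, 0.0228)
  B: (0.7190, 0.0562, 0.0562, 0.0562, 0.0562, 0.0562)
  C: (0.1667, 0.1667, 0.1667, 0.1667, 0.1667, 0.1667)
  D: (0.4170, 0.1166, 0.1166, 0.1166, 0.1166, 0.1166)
C > D > B > A

Key insight: Entropy is maximized by uniform distributions and minimized by concentrated distributions.

Entropies:
  H(A) = 0.7766 bits
  H(B) = 1.5093 bits
  H(C) = 2.5850 bits
  H(D) = 2.3337 bits

Ranking: C > D > B > A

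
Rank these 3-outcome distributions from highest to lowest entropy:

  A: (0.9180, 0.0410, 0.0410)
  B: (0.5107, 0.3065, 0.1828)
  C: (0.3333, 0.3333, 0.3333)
C > B > A

Key insight: Entropy is maximized by uniform distributions and minimized by concentrated distributions.

- Uniform distributions have maximum entropy log₂(3) = 1.5850 bits
- The more "peaked" or concentrated a distribution, the lower its entropy

Entropies:
  H(A) = 0.4912 bits
  H(B) = 1.4662 bits
  H(C) = 1.5850 bits

Ranking: C > B > A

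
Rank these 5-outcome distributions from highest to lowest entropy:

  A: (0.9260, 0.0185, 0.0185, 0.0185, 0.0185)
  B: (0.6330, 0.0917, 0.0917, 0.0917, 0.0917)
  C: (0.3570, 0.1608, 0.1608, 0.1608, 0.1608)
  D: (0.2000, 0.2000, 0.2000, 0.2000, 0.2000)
D > C > B > A

Key insight: Entropy is maximized by uniform distributions and minimized by concentrated distributions.

Entropies:
  H(A) = 0.5287 bits
  H(B) = 1.6823 bits
  H(C) = 2.2262 bits
  H(D) = 2.3219 bits

Ranking: D > C > B > A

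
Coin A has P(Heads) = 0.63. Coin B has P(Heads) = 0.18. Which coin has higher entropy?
A

For binary distributions, entropy is maximized at p=0.5 and decreases as p moves toward 0 or 1.

H(A) = H(0.63) = 0.9507 bits
H(B) = H(0.18) = 0.6801 bits

Distribution A (p=0.63) is closer to uniform (p=0.5), so it has higher entropy.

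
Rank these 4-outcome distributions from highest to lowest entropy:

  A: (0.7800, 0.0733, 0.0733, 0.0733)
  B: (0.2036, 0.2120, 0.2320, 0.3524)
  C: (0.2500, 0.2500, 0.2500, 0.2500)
C > B > A

Key insight: Entropy is maximized by uniform distributions and minimized by concentrated distributions.

- Uniform distributions have maximum entropy log₂(4) = 2.0000 bits
- The more "peaked" or concentrated a distribution, the lower its entropy

Entropies:
  H(A) = 1.1089 bits
  H(B) = 1.9612 bits
  H(C) = 2.0000 bits

Ranking: C > B > A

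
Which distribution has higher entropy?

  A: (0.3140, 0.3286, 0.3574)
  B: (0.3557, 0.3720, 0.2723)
A

Both distributions are close to uniform, making this a harder comparison.

H(A) = 1.5829 bits
H(B) = 1.5722 bits

The distribution closer to uniform has higher entropy.
Answer: A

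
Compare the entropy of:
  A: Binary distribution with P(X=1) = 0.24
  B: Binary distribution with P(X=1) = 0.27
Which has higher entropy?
B

For binary distributions, entropy is maximized at p=0.5 and decreases as p moves toward 0 or 1.

H(A) = H(0.24) = 0.7950 bits
H(B) = H(0.27) = 0.8415 bits

Distribution B (p=0.27) is closer to uniform (p=0.5), so it has higher entropy.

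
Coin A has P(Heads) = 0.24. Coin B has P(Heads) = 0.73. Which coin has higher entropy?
B

For binary distributions, entropy is maximized at p=0.5 and decreases as p moves toward 0 or 1.

H(A) = H(0.24) = 0.7950 bits
H(B) = H(0.73) = 0.8415 bits

Distribution B (p=0.73) is closer to uniform (p=0.5), so it has higher entropy.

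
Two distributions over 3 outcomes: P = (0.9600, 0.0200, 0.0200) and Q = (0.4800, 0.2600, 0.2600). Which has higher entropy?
Q

P is highly concentrated on one outcome (96%), making it nearly deterministic. Q spreads its mass more evenly (max 48%). The more spread-out distribution has higher entropy: H(P) ≈ 0.282 bits, H(Q) ≈ 1.519 bits.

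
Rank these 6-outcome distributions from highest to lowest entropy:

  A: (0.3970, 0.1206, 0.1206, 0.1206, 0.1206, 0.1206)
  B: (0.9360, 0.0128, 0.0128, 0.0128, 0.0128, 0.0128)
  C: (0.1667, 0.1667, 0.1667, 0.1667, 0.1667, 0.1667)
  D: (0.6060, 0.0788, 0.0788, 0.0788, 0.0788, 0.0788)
C > A > D > B

Key insight: Entropy is maximized by uniform distributions and minimized by concentrated distributions.

Entropies:
  H(A) = 2.3693 bits
  H(B) = 0.4917 bits
  H(C) = 2.5850 bits
  H(D) = 1.8822 bits

Ranking: C > A > D > B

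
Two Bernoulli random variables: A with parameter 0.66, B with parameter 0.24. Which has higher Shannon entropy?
A

For binary distributions, entropy is maximized at p=0.5 and decreases as p moves toward 0 or 1.

H(A) = H(0.66) = 0.9248 bits
H(B) = H(0.24) = 0.7950 bits

Distribution A (p=0.66) is closer to uniform (p=0.5), so it has higher entropy.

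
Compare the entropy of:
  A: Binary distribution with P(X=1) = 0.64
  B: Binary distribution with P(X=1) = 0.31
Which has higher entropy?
A

For binary distributions, entropy is maximized at p=0.5 and decreases as p moves toward 0 or 1.

H(A) = H(0.64) = 0.9427 bits
H(B) = H(0.31) = 0.8932 bits

Distribution A (p=0.64) is closer to uniform (p=0.5), so it has higher entropy.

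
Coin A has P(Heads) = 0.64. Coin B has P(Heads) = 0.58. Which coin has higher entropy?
B

For binary distributions, entropy is maximized at p=0.5 and decreases as p moves toward 0 or 1.

H(A) = H(0.64) = 0.9427 bits
H(B) = H(0.58) = 0.9815 bits

Distribution B (p=0.58) is closer to uniform (p=0.5), so it has higher entropy.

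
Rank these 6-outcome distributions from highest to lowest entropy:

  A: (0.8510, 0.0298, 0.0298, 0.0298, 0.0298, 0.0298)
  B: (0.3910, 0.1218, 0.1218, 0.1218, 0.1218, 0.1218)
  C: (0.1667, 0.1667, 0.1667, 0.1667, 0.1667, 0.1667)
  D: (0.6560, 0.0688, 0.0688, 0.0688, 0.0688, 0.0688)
C > B > D > A

Key insight: Entropy is maximized by uniform distributions and minimized by concentrated distributions.

Entropies:
  H(A) = 0.9533 bits
  H(B) = 2.3795 bits
  H(C) = 2.5850 bits
  H(D) = 1.7273 bits

Ranking: C > B > D > A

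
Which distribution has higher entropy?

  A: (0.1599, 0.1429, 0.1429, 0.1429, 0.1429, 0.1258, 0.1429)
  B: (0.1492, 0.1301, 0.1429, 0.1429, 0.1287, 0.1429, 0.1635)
A

Both distributions are close to uniform, making this a harder comparison.

H(A) = 2.8044 bits
H(B) = 2.8032 bits

The distribution closer to uniform has higher entropy.
Answer: A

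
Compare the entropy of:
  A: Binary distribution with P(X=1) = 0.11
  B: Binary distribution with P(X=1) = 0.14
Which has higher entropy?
B

For binary distributions, entropy is maximized at p=0.5 and decreases as p moves toward 0 or 1.

H(A) = H(0.11) = 0.4999 bits
H(B) = H(0.14) = 0.5842 bits

Distribution B (p=0.14) is closer to uniform (p=0.5), so it has higher entropy.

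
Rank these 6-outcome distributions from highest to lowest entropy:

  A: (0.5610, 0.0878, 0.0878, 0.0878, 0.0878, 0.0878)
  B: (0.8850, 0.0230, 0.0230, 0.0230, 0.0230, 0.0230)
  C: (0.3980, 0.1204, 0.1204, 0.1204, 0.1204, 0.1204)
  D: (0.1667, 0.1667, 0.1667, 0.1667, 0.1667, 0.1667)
D > C > A > B

Key insight: Entropy is maximized by uniform distributions and minimized by concentrated distributions.

Entropies:
  H(A) = 2.0086 bits
  H(B) = 0.7818 bits
  H(C) = 2.3676 bits
  H(D) = 2.5850 bits

Ranking: D > C > A > B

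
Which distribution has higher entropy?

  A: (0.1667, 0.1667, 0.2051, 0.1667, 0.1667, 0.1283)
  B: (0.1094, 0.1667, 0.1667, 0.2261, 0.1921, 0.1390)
A

Both distributions are close to uniform, making this a harder comparison.

H(A) = 2.5721 bits
H(B) = 2.5489 bits

The distribution closer to uniform has higher entropy.
Answer: A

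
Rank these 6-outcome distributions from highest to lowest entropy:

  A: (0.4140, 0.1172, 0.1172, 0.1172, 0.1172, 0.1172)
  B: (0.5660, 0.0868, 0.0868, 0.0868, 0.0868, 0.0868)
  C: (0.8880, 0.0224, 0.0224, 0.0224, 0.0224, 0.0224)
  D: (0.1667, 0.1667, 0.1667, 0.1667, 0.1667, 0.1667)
D > A > B > C

Key insight: Entropy is maximized by uniform distributions and minimized by concentrated distributions.

Entropies:
  H(A) = 2.3392 bits
  H(B) = 1.9951 bits
  H(C) = 0.7660 bits
  H(D) = 2.5850 bits

Ranking: D > A > B > C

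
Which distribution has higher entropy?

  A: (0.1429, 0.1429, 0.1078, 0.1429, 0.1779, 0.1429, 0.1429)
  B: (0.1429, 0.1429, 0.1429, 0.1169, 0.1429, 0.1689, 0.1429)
B

Both distributions are close to uniform, making this a harder comparison.

H(A) = 2.7948 bits
H(B) = 2.8005 bits

The distribution closer to uniform has higher entropy.
Answer: B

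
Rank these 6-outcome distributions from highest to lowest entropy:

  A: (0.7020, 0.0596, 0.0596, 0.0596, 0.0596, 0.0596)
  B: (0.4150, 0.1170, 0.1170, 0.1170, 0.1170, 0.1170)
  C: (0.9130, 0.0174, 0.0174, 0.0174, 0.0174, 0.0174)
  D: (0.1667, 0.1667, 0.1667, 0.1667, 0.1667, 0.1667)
D > B > A > C

Key insight: Entropy is maximized by uniform distributions and minimized by concentrated distributions.

Entropies:
  H(A) = 1.5708 bits
  H(B) = 2.3374 bits
  H(C) = 0.6284 bits
  H(D) = 2.5850 bits

Ranking: D > B > A > C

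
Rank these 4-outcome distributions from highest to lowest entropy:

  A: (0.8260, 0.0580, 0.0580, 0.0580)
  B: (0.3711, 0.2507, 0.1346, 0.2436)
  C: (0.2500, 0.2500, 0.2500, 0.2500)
C > B > A

Key insight: Entropy is maximized by uniform distributions and minimized by concentrated distributions.

- Uniform distributions have maximum entropy log₂(4) = 2.0000 bits
- The more "peaked" or concentrated a distribution, the lower its entropy

Entropies:
  H(A) = 0.9426 bits
  H(B) = 1.9169 bits
  H(C) = 2.0000 bits

Ranking: C > B > A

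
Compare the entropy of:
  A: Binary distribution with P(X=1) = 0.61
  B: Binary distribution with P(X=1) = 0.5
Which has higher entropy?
B

For binary distributions, entropy is maximized at p=0.5 and decreases as p moves toward 0 or 1.

H(A) = H(0.61) = 0.9648 bits
H(B) = H(0.5) = 1.0000 bits

Distribution B (p=0.5) is closer to uniform (p=0.5), so it has higher entropy.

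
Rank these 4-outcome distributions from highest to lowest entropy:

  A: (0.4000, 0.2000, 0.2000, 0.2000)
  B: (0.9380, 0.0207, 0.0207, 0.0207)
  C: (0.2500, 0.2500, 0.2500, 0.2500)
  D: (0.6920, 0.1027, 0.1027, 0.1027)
C > A > D > B

Key insight: Entropy is maximized by uniform distributions and minimized by concentrated distributions.

Entropies:
  H(A) = 1.9219 bits
  H(B) = 0.4336 bits
  H(C) = 2.0000 bits
  H(D) = 1.3790 bits

Ranking: C > A > D > B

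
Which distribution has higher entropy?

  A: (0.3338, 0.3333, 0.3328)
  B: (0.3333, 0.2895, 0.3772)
A

Both distributions are close to uniform, making this a harder comparison.

H(A) = 1.5850 bits
H(B) = 1.5766 bits

The distribution closer to uniform has higher entropy.
Answer: A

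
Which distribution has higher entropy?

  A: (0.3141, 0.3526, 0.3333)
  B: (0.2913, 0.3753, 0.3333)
A

Both distributions are close to uniform, making this a harder comparison.

H(A) = 1.5834 bits
H(B) = 1.5773 bits

The distribution closer to uniform has higher entropy.
Answer: A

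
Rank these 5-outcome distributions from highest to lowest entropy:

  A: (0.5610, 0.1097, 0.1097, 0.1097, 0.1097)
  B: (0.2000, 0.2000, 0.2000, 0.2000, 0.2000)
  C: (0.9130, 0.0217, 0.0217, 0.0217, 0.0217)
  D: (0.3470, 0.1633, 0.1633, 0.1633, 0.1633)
B > D > A > C

Key insight: Entropy is maximized by uniform distributions and minimized by concentrated distributions.

Entropies:
  H(A) = 1.8672 bits
  H(B) = 2.3219 bits
  H(C) = 0.6004 bits
  H(D) = 2.2374 bits

Ranking: B > D > A > C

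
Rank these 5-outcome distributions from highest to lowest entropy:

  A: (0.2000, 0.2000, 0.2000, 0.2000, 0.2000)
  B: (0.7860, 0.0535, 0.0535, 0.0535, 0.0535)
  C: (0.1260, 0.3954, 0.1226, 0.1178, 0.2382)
A > C > B

Key insight: Entropy is maximized by uniform distributions and minimized by concentrated distributions.

- Uniform distributions have maximum entropy log₂(5) = 2.3219 bits
- The more "peaked" or concentrated a distribution, the lower its entropy

Entropies:
  H(A) = 2.3219 bits
  H(B) = 1.1771 bits
  H(C) = 2.1336 bits

Ranking: A > C > B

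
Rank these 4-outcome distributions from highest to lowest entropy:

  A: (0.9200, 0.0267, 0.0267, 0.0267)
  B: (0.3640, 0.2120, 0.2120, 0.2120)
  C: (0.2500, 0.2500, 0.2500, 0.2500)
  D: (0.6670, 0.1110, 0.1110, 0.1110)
C > B > D > A

Key insight: Entropy is maximized by uniform distributions and minimized by concentrated distributions.

Entropies:
  H(A) = 0.5290 bits
  H(B) = 1.9540 bits
  H(C) = 2.0000 bits
  H(D) = 1.4458 bits

Ranking: C > B > D > A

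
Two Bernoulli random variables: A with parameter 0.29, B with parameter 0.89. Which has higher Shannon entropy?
A

For binary distributions, entropy is maximized at p=0.5 and decreases as p moves toward 0 or 1.

H(A) = H(0.29) = 0.8687 bits
H(B) = H(0.89) = 0.4999 bits

Distribution A (p=0.29) is closer to uniform (p=0.5), so it has higher entropy.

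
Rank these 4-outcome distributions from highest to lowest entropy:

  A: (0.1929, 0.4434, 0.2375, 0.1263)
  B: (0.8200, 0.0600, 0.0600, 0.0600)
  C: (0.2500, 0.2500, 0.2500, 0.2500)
C > A > B

Key insight: Entropy is maximized by uniform distributions and minimized by concentrated distributions.

- Uniform distributions have maximum entropy log₂(4) = 2.0000 bits
- The more "peaked" or concentrated a distribution, the lower its entropy

Entropies:
  H(A) = 1.8477 bits
  H(B) = 0.9654 bits
  H(C) = 2.0000 bits

Ranking: C > A > B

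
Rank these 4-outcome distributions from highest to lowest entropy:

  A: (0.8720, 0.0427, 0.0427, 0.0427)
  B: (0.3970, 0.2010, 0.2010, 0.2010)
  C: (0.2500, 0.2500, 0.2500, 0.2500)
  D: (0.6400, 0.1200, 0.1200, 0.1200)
C > B > D > A

Key insight: Entropy is maximized by uniform distributions and minimized by concentrated distributions.

Entropies:
  H(A) = 0.7548 bits
  H(B) = 1.9249 bits
  H(C) = 2.0000 bits
  H(D) = 1.5133 bits

Ranking: C > B > D > A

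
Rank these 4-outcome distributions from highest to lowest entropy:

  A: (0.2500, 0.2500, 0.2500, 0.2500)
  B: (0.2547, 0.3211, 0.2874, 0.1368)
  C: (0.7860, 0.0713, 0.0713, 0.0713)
A > B > C

Key insight: Entropy is maximized by uniform distributions and minimized by concentrated distributions.

- Uniform distributions have maximum entropy log₂(4) = 2.0000 bits
- The more "peaked" or concentrated a distribution, the lower its entropy

Entropies:
  H(A) = 2.0000 bits
  H(B) = 1.9384 bits
  H(C) = 1.0882 bits

Ranking: A > B > C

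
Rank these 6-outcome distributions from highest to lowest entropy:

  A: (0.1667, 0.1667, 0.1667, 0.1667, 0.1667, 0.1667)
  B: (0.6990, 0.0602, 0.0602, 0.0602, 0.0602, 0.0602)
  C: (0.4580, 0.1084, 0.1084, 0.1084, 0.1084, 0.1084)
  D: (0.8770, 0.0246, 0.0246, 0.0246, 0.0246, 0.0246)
A > C > B > D

Key insight: Entropy is maximized by uniform distributions and minimized by concentrated distributions.

Entropies:
  H(A) = 2.5850 bits
  H(B) = 1.5814 bits
  H(C) = 2.2534 bits
  H(D) = 0.8235 bits

Ranking: A > C > B > D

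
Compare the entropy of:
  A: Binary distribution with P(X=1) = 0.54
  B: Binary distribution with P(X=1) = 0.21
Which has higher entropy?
A

For binary distributions, entropy is maximized at p=0.5 and decreases as p moves toward 0 or 1.

H(A) = H(0.54) = 0.9954 bits
H(B) = H(0.21) = 0.7415 bits

Distribution A (p=0.54) is closer to uniform (p=0.5), so it has higher entropy.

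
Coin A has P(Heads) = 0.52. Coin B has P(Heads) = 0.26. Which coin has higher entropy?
A

For binary distributions, entropy is maximized at p=0.5 and decreases as p moves toward 0 or 1.

H(A) = H(0.52) = 0.9988 bits
H(B) = H(0.26) = 0.8267 bits

Distribution A (p=0.52) is closer to uniform (p=0.5), so it has higher entropy.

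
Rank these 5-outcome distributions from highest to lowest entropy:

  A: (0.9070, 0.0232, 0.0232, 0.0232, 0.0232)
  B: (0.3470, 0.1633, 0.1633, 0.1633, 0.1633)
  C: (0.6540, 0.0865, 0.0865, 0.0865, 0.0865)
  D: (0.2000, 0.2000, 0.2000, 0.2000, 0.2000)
D > B > C > A

Key insight: Entropy is maximized by uniform distributions and minimized by concentrated distributions.

Entropies:
  H(A) = 0.6324 bits
  H(B) = 2.2374 bits
  H(C) = 1.6224 bits
  H(D) = 2.3219 bits

Ranking: D > B > C > A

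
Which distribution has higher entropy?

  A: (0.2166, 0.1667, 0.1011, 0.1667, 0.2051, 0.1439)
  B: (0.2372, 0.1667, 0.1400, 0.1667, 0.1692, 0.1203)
B

Both distributions are close to uniform, making this a harder comparison.

H(A) = 2.5451 bits
H(B) = 2.5523 bits

The distribution closer to uniform has higher entropy.
Answer: B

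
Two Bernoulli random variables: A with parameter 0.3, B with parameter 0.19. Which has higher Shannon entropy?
A

For binary distributions, entropy is maximized at p=0.5 and decreases as p moves toward 0 or 1.

H(A) = H(0.3) = 0.8813 bits
H(B) = H(0.19) = 0.7015 bits

Distribution A (p=0.3) is closer to uniform (p=0.5), so it has higher entropy.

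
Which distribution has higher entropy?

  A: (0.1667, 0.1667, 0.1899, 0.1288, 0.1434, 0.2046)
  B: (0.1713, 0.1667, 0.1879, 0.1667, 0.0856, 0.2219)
A

Both distributions are close to uniform, making this a harder comparison.

H(A) = 2.5677 bits
H(B) = 2.5364 bits

The distribution closer to uniform has higher entropy.
Answer: A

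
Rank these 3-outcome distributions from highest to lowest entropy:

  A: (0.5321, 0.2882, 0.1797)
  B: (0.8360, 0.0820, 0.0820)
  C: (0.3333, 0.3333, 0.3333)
C > A > B

Key insight: Entropy is maximized by uniform distributions and minimized by concentrated distributions.

- Uniform distributions have maximum entropy log₂(3) = 1.5850 bits
- The more "peaked" or concentrated a distribution, the lower its entropy

Entropies:
  H(A) = 1.4466 bits
  H(B) = 0.8078 bits
  H(C) = 1.5850 bits

Ranking: C > A > B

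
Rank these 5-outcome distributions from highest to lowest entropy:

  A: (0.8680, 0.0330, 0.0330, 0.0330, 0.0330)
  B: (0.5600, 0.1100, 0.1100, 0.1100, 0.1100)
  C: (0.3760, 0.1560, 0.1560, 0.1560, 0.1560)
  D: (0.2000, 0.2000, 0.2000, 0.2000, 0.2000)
D > C > B > A

Key insight: Entropy is maximized by uniform distributions and minimized by concentrated distributions.

Entropies:
  H(A) = 0.8269 bits
  H(B) = 1.8696 bits
  H(C) = 2.2032 bits
  H(D) = 2.3219 bits

Ranking: D > C > B > A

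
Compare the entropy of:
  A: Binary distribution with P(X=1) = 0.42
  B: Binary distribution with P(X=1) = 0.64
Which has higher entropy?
A

For binary distributions, entropy is maximized at p=0.5 and decreases as p moves toward 0 or 1.

H(A) = H(0.42) = 0.9815 bits
H(B) = H(0.64) = 0.9427 bits

Distribution A (p=0.42) is closer to uniform (p=0.5), so it has higher entropy.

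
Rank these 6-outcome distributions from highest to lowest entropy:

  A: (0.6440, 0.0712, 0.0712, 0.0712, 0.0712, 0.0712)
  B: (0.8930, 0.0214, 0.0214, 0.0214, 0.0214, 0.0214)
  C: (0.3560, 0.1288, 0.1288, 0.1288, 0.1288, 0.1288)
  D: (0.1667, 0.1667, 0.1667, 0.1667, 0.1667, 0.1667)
D > C > A > B

Key insight: Entropy is maximized by uniform distributions and minimized by concentrated distributions.

Entropies:
  H(A) = 1.7659 bits
  H(B) = 0.7392 bits
  H(C) = 2.4346 bits
  H(D) = 2.5850 bits

Ranking: D > C > A > B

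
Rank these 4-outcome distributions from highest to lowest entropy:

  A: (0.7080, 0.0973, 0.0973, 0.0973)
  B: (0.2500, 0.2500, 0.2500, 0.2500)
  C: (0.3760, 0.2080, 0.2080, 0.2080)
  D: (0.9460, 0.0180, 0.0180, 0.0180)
B > C > A > D

Key insight: Entropy is maximized by uniform distributions and minimized by concentrated distributions.

Entropies:
  H(A) = 1.3341 bits
  H(B) = 2.0000 bits
  H(C) = 1.9442 bits
  H(D) = 0.3887 bits

Ranking: B > C > A > D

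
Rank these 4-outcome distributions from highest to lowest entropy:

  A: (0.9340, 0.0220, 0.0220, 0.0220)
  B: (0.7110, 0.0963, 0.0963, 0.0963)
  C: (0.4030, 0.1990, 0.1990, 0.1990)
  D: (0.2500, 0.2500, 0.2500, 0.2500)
D > C > B > A

Key insight: Entropy is maximized by uniform distributions and minimized by concentrated distributions.

Entropies:
  H(A) = 0.4554 bits
  H(B) = 1.3255 bits
  H(C) = 1.9189 bits
  H(D) = 2.0000 bits

Ranking: D > C > B > A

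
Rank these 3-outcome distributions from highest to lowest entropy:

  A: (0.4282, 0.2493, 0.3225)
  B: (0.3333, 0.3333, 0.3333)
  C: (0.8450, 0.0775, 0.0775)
B > A > C

Key insight: Entropy is maximized by uniform distributions and minimized by concentrated distributions.

- Uniform distributions have maximum entropy log₂(3) = 1.5850 bits
- The more "peaked" or concentrated a distribution, the lower its entropy

Entropies:
  H(A) = 1.5501 bits
  H(B) = 1.5850 bits
  H(C) = 0.7772 bits

Ranking: B > A > C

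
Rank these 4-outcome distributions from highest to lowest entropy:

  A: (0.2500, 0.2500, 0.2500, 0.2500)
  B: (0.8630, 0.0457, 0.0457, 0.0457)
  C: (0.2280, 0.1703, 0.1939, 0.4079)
A > C > B

Key insight: Entropy is maximized by uniform distributions and minimized by concentrated distributions.

- Uniform distributions have maximum entropy log₂(4) = 2.0000 bits
- The more "peaked" or concentrated a distribution, the lower its entropy

Entropies:
  H(A) = 2.0000 bits
  H(B) = 0.7935 bits
  H(C) = 1.9078 bits

Ranking: A > C > B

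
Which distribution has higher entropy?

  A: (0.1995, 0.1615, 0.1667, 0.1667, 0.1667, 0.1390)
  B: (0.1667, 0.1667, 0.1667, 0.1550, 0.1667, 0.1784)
B

Both distributions are close to uniform, making this a harder comparison.

H(A) = 2.5770 bits
H(B) = 2.5838 bits

The distribution closer to uniform has higher entropy.
Answer: B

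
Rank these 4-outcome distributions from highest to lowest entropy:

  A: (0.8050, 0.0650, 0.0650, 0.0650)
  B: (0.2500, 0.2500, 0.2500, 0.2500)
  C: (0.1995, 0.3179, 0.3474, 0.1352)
B > C > A

Key insight: Entropy is maximized by uniform distributions and minimized by concentrated distributions.

- Uniform distributions have maximum entropy log₂(4) = 2.0000 bits
- The more "peaked" or concentrated a distribution, the lower its entropy

Entropies:
  H(A) = 1.0209 bits
  H(B) = 2.0000 bits
  H(C) = 1.9097 bits

Ranking: B > C > A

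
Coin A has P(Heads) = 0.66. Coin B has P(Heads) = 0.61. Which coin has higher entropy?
B

For binary distributions, entropy is maximized at p=0.5 and decreases as p moves toward 0 or 1.

H(A) = H(0.66) = 0.9248 bits
H(B) = H(0.61) = 0.9648 bits

Distribution B (p=0.61) is closer to uniform (p=0.5), so it has higher entropy.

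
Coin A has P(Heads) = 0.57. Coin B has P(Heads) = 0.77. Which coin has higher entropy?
A

For binary distributions, entropy is maximized at p=0.5 and decreases as p moves toward 0 or 1.

H(A) = H(0.57) = 0.9858 bits
H(B) = H(0.77) = 0.7780 bits

Distribution A (p=0.57) is closer to uniform (p=0.5), so it has higher entropy.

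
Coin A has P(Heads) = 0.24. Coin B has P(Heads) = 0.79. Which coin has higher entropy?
A

For binary distributions, entropy is maximized at p=0.5 and decreases as p moves toward 0 or 1.

H(A) = H(0.24) = 0.7950 bits
H(B) = H(0.79) = 0.7415 bits

Distribution A (p=0.24) is closer to uniform (p=0.5), so it has higher entropy.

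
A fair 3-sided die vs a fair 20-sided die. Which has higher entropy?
20-sided die

Both are uniform distributions; for uniform over n outcomes, H = log₂(n). H(3-sided) = log₂(3) = 1.585 bits and H(20-sided) = log₂(20) = 4.322 bits. More outcomes in a uniform distribution means higher entropy.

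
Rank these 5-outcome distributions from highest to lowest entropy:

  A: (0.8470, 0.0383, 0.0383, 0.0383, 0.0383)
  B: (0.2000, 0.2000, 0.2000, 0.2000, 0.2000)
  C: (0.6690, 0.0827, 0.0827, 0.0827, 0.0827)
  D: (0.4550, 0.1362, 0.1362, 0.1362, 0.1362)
B > D > C > A

Key insight: Entropy is maximized by uniform distributions and minimized by concentrated distributions.

Entropies:
  H(A) = 0.9233 bits
  H(B) = 2.3219 bits
  H(C) = 1.5779 bits
  H(D) = 2.0841 bits

Ranking: B > D > C > A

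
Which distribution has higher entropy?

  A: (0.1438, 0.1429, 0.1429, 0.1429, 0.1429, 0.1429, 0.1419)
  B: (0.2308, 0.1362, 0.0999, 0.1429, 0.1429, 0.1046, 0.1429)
A

Both distributions are close to uniform, making this a harder comparison.

H(A) = 2.8073 bits
H(B) = 2.7557 bits

The distribution closer to uniform has higher entropy.
Answer: A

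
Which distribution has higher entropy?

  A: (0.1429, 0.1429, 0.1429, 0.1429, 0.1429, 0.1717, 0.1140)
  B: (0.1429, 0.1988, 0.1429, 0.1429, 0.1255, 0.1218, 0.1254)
A

Both distributions are close to uniform, making this a harder comparison.

H(A) = 2.7989 bits
H(B) = 2.7877 bits

The distribution closer to uniform has higher entropy.
Answer: A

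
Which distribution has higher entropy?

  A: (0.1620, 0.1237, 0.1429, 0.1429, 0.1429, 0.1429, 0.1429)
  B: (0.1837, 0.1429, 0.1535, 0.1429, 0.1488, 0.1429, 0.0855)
A

Both distributions are close to uniform, making this a harder comparison.

H(A) = 2.8036 bits
H(B) = 2.7795 bits

The distribution closer to uniform has higher entropy.
Answer: A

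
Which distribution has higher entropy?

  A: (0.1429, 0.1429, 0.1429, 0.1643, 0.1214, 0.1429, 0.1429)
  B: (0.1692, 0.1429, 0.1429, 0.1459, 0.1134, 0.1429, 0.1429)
A

Both distributions are close to uniform, making this a harder comparison.

H(A) = 2.8027 bits
H(B) = 2.7993 bits

The distribution closer to uniform has higher entropy.
Answer: A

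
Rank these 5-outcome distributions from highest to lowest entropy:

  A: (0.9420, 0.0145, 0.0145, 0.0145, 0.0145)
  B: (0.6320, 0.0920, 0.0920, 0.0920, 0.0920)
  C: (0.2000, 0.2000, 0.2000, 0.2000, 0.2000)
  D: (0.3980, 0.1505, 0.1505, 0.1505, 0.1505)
C > D > B > A

Key insight: Entropy is maximized by uniform distributions and minimized by concentrated distributions.

Entropies:
  H(A) = 0.4355 bits
  H(B) = 1.6851 bits
  H(C) = 2.3219 bits
  H(D) = 2.1738 bits

Ranking: C > D > B > A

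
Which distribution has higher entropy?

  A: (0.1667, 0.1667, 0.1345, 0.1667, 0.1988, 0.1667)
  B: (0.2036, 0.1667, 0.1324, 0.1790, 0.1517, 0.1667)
A

Both distributions are close to uniform, making this a harder comparison.

H(A) = 2.5760 bits
H(B) = 2.5724 bits

The distribution closer to uniform has higher entropy.
Answer: A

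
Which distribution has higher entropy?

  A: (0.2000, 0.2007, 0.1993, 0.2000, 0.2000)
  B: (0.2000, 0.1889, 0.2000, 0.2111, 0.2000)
A

Both distributions are close to uniform, making this a harder comparison.

H(A) = 2.3219 bits
H(B) = 2.3210 bits

The distribution closer to uniform has higher entropy.
Answer: A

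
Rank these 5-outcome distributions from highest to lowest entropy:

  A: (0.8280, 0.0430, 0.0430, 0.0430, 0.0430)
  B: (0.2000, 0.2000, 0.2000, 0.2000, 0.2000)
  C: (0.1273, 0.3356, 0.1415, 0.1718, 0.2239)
B > C > A

Key insight: Entropy is maximized by uniform distributions and minimized by concentrated distributions.

- Uniform distributions have maximum entropy log₂(5) = 2.3219 bits
- The more "peaked" or concentrated a distribution, the lower its entropy

Entropies:
  H(A) = 1.0063 bits
  H(B) = 2.3219 bits
  H(C) = 2.2263 bits

Ranking: B > C > A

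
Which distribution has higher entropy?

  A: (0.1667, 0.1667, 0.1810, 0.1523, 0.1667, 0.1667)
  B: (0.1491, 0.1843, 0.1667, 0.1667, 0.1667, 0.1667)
A

Both distributions are close to uniform, making this a harder comparison.

H(A) = 2.5832 bits
H(B) = 2.5823 bits

The distribution closer to uniform has higher entropy.
Answer: A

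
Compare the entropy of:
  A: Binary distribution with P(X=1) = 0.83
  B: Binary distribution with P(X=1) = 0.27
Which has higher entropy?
B

For binary distributions, entropy is maximized at p=0.5 and decreases as p moves toward 0 or 1.

H(A) = H(0.83) = 0.6577 bits
H(B) = H(0.27) = 0.8415 bits

Distribution B (p=0.27) is closer to uniform (p=0.5), so it has higher entropy.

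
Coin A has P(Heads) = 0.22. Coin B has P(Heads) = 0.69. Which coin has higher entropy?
B

For binary distributions, entropy is maximized at p=0.5 and decreases as p moves toward 0 or 1.

H(A) = H(0.22) = 0.7602 bits
H(B) = H(0.69) = 0.8932 bits

Distribution B (p=0.69) is closer to uniform (p=0.5), so it has higher entropy.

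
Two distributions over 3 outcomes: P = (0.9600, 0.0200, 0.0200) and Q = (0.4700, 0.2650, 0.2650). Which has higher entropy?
Q

P is highly concentrated on one outcome (96%), making it nearly deterministic. Q spreads its mass more evenly (max 47%). The more spread-out distribution has higher entropy: H(P) ≈ 0.282 bits, H(Q) ≈ 1.527 bits.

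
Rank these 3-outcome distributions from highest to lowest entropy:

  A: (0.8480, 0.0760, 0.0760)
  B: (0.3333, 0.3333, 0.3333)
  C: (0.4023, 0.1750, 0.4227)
B > C > A

Key insight: Entropy is maximized by uniform distributions and minimized by concentrated distributions.

- Uniform distributions have maximum entropy log₂(3) = 1.5850 bits
- The more "peaked" or concentrated a distribution, the lower its entropy

Entropies:
  H(A) = 0.7668 bits
  H(B) = 1.5850 bits
  H(C) = 1.4937 bits

Ranking: B > C > A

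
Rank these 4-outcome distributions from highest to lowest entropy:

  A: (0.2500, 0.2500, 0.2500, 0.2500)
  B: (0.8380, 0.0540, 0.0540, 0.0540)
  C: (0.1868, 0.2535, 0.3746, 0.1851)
A > C > B

Key insight: Entropy is maximized by uniform distributions and minimized by concentrated distributions.

- Uniform distributions have maximum entropy log₂(4) = 2.0000 bits
- The more "peaked" or concentrated a distribution, the lower its entropy

Entropies:
  H(A) = 2.0000 bits
  H(B) = 0.8958 bits
  H(C) = 1.9352 bits

Ranking: A > C > B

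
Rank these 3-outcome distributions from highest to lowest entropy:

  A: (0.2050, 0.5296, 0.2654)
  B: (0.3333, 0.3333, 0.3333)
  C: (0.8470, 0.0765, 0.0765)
B > A > C

Key insight: Entropy is maximized by uniform distributions and minimized by concentrated distributions.

- Uniform distributions have maximum entropy log₂(3) = 1.5850 bits
- The more "peaked" or concentrated a distribution, the lower its entropy

Entropies:
  H(A) = 1.4622 bits
  H(B) = 1.5850 bits
  H(C) = 0.7703 bits

Ranking: B > A > C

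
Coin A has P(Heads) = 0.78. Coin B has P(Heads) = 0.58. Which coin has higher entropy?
B

For binary distributions, entropy is maximized at p=0.5 and decreases as p moves toward 0 or 1.

H(A) = H(0.78) = 0.7602 bits
H(B) = H(0.58) = 0.9815 bits

Distribution B (p=0.58) is closer to uniform (p=0.5), so it has higher entropy.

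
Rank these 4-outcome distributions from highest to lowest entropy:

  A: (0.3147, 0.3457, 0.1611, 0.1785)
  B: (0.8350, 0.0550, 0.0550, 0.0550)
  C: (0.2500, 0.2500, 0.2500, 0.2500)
C > A > B

Key insight: Entropy is maximized by uniform distributions and minimized by concentrated distributions.

- Uniform distributions have maximum entropy log₂(4) = 2.0000 bits
- The more "peaked" or concentrated a distribution, the lower its entropy

Entropies:
  H(A) = 1.9228 bits
  H(B) = 0.9077 bits
  H(C) = 2.0000 bits

Ranking: C > A > B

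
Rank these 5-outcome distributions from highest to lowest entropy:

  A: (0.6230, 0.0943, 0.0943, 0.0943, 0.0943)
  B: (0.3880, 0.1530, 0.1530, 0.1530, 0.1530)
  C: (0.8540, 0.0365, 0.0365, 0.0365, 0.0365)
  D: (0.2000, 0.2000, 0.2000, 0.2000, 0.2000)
D > B > A > C

Key insight: Entropy is maximized by uniform distributions and minimized by concentrated distributions.

Entropies:
  H(A) = 1.7099 bits
  H(B) = 2.1875 bits
  H(C) = 0.8917 bits
  H(D) = 2.3219 bits

Ranking: D > B > A > C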